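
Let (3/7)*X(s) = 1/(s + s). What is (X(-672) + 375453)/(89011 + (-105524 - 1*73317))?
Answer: -216260927/51742080 ≈ -4.1796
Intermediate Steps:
X(s) = 7/(6*s) (X(s) = 7/(3*(s + s)) = 7/(3*((2*s))) = 7*(1/(2*s))/3 = 7/(6*s))
(X(-672) + 375453)/(89011 + (-105524 - 1*73317)) = ((7/6)/(-672) + 375453)/(89011 + (-105524 - 1*73317)) = ((7/6)*(-1/672) + 375453)/(89011 + (-105524 - 73317)) = (-1/576 + 375453)/(89011 - 178841) = (216260927/576)/(-89830) = (216260927/576)*(-1/89830) = -216260927/51742080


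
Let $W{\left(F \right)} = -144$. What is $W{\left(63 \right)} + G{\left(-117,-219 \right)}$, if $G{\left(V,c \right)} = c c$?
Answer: $47817$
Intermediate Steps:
$G{\left(V,c \right)} = c^{2}$
$W{\left(63 \right)} + G{\left(-117,-219 \right)} = -144 + \left(-219\right)^{2} = -144 + 47961 = 47817$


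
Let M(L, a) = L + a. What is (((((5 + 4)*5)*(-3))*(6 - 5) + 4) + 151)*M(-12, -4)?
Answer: -320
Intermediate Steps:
(((((5 + 4)*5)*(-3))*(6 - 5) + 4) + 151)*M(-12, -4) = (((((5 + 4)*5)*(-3))*(6 - 5) + 4) + 151)*(-12 - 4) = ((((9*5)*(-3))*1 + 4) + 151)*(-16) = (((45*(-3))*1 + 4) + 151)*(-16) = ((-135*1 + 4) + 151)*(-16) = ((-135 + 4) + 151)*(-16) = (-131 + 151)*(-16) = 20*(-16) = -320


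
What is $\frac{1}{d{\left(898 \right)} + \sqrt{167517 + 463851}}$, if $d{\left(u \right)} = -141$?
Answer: $\frac{47}{203829} + \frac{2 \sqrt{17538}}{203829} \approx 0.00153$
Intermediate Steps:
$\frac{1}{d{\left(898 \right)} + \sqrt{167517 + 463851}} = \frac{1}{-141 + \sqrt{167517 + 463851}} = \frac{1}{-141 + \sqrt{631368}} = \frac{1}{-141 + 6 \sqrt{17538}}$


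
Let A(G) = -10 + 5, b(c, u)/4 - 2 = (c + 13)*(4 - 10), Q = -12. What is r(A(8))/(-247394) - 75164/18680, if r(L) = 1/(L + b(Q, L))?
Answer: -24406097266/6065482395 ≈ -4.0238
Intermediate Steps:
b(c, u) = -304 - 24*c (b(c, u) = 8 + 4*((c + 13)*(4 - 10)) = 8 + 4*((13 + c)*(-6)) = 8 + 4*(-78 - 6*c) = 8 + (-312 - 24*c) = -304 - 24*c)
A(G) = -5
r(L) = 1/(-16 + L) (r(L) = 1/(L + (-304 - 24*(-12))) = 1/(L + (-304 + 288)) = 1/(L - 16) = 1/(-16 + L))
r(A(8))/(-247394) - 75164/18680 = 1/(-16 - 5*(-247394)) - 75164/18680 = -1/247394/(-21) - 75164*1/18680 = -1/21*(-1/247394) - 18791/4670 = 1/5195274 - 18791/4670 = -24406097266/6065482395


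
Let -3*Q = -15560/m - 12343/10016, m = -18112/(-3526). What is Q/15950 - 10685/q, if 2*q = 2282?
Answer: -1439428722843031/154756300036800 ≈ -9.3013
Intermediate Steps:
q = 1141 (q = (1/2)*2282 = 1141)
m = 9056/1763 (m = -18112*(-1/3526) = 9056/1763 ≈ 5.1367)
Q = 8589796709/8503584 (Q = -(-15560/9056/1763 - 12343/10016)/3 = -(-15560*1763/9056 - 12343*1/10016)/3 = -(-3429035/1132 - 12343/10016)/3 = -1/3*(-8589796709/2834528) = 8589796709/8503584 ≈ 1010.1)
Q/15950 - 10685/q = (8589796709/8503584)/15950 - 10685/1141 = (8589796709/8503584)*(1/15950) - 10685*1/1141 = 8589796709/135632164800 - 10685/1141 = -1439428722843031/154756300036800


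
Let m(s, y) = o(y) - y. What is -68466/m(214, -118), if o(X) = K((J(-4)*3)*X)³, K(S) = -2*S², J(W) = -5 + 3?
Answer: 34233/503801594253950917 ≈ 6.7949e-14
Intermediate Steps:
J(W) = -2
o(X) = -373248*X⁶ (o(X) = (-2*36*X²)³ = (-72*X²)³ = -373248*X⁶)
m(s, y) = -y - 373248*y⁶ (m(s, y) = -373248*y⁶ - y = -y - 373248*y⁶)
-68466/m(214, -118) = -68466/(-1*(-118) - 373248*(-118)⁶) = -68466/(118 - 373248*2699554153024) = -68466/(118 - 1007603188507901952) = -68466/(-1007603188507901834) = -68466*(-1/1007603188507901834) = 34233/503801594253950917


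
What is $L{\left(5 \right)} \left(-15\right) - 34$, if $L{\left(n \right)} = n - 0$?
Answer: $-109$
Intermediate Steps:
$L{\left(n \right)} = n$ ($L{\left(n \right)} = n + 0 = n$)
$L{\left(5 \right)} \left(-15\right) - 34 = 5 \left(-15\right) - 34 = -75 - 34 = -109$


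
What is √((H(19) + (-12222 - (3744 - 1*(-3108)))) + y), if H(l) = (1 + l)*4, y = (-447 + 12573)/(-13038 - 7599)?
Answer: 2*I*√224709015018/6879 ≈ 137.82*I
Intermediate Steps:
y = -4042/6879 (y = 12126/(-20637) = 12126*(-1/20637) = -4042/6879 ≈ -0.58759)
H(l) = 4 + 4*l
√((H(19) + (-12222 - (3744 - 1*(-3108)))) + y) = √(((4 + 4*19) + (-12222 - (3744 - 1*(-3108)))) - 4042/6879) = √(((4 + 76) + (-12222 - (3744 + 3108))) - 4042/6879) = √((80 + (-12222 - 1*6852)) - 4042/6879) = √((80 + (-12222 - 6852)) - 4042/6879) = √((80 - 19074) - 4042/6879) = √(-18994 - 4042/6879) = √(-130663768/6879) = 2*I*√224709015018/6879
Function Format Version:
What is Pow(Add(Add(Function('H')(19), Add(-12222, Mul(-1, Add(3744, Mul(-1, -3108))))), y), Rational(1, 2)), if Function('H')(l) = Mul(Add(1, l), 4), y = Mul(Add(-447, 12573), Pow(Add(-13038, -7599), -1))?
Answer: Mul(Rational(2, 6879), I, Pow(224709015018, Rational(1, 2))) ≈ Mul(137.82, I)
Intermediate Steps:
y = Rational(-4042, 6879) (y = Mul(12126, Pow(-20637, -1)) = Mul(12126, Rational(-1, 20637)) = Rational(-4042, 6879) ≈ -0.58759)
Function('H')(l) = Add(4, Mul(4, l))
Pow(Add(Add(Function('H')(19), Add(-12222, Mul(-1, Add(3744, Mul(-1, -3108))))), y), Rational(1, 2)) = Pow(Add(Add(Add(4, Mul(4, 19)), Add(-12222, Mul(-1, Add(3744, Mul(-1, -3108))))), Rational(-4042, 6879)), Rational(1, 2)) = Pow(Add(Add(Add(4, 76), Add(-12222, Mul(-1, Add(3744, 3108)))), Rational(-4042, 6879)), Rational(1, 2)) = Pow(Add(Add(80, Add(-12222, Mul(-1, 6852))), Rational(-4042, 6879)), Rational(1, 2)) = Pow(Add(Add(80, Add(-12222, -6852)), Rational(-4042, 6879)), Rational(1, 2)) = Pow(Add(Add(80, -19074), Rational(-4042, 6879)), Rational(1, 2)) = Pow(Add(-18994, Rational(-4042, 6879)), Rational(1, 2)) = Pow(Rational(-130663768, 6879), Rational(1, 2)) = Mul(Rational(2, 6879), I, Pow(224709015018, Rational(1, 2)))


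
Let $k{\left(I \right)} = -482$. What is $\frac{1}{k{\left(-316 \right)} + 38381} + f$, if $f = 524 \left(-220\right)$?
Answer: $- \frac{4368996719}{37899} \approx -1.1528 \cdot 10^{5}$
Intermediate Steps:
$f = -115280$
$\frac{1}{k{\left(-316 \right)} + 38381} + f = \frac{1}{-482 + 38381} - 115280 = \frac{1}{37899} - 115280 = - \frac{4368996719}{37899}$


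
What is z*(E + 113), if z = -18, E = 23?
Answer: -2448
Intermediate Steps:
z*(E + 113) = -18*(23 + 113) = -18*136 = -2448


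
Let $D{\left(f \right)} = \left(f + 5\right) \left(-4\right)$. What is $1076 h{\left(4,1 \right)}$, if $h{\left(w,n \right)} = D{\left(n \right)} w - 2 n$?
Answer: $-105448$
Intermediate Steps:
$D{\left(f \right)} = -20 - 4 f$ ($D{\left(f \right)} = \left(5 + f\right) \left(-4\right) = -20 - 4 f$)
$h{\left(w,n \right)} = - 2 n + w \left(-20 - 4 n\right)$ ($h{\left(w,n \right)} = \left(-20 - 4 n\right) w - 2 n = w \left(-20 - 4 n\right) - 2 n = - 2 n + w \left(-20 - 4 n\right)$)
$1076 h{\left(4,1 \right)} = 1076 \left(\left(-2\right) 1 - 16 \left(5 + 1\right)\right) = 1076 \left(-2 - 16 \cdot 6\right) = 1076 \left(-2 - 96\right) = 1076 \left(-98\right) = -105448$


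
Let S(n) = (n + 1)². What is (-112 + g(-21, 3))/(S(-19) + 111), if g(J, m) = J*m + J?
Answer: -196/435 ≈ -0.45057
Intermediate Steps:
g(J, m) = J + J*m
S(n) = (1 + n)²
(-112 + g(-21, 3))/(S(-19) + 111) = (-112 - 21*(1 + 3))/((1 - 19)² + 111) = (-112 - 21*4)/((-18)² + 111) = (-112 - 84)/(324 + 111) = -196/435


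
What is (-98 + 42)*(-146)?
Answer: 8176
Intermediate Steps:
(-98 + 42)*(-146) = -56*(-146) = 8176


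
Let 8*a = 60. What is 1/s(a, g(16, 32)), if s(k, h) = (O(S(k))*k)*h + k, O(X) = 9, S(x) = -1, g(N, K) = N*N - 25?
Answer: 1/15600 ≈ 6.4103e-5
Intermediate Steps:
g(N, K) = -25 + N² (g(N, K) = N² - 25 = -25 + N²)
a = 15/2 (a = (⅛)*60 = 15/2 ≈ 7.5000)
s(k, h) = k + 9*h*k (s(k, h) = (9*k)*h + k = 9*h*k + k = k + 9*h*k)
1/s(a, g(16, 32)) = 1/(15*(1 + 9*(-25 + 16²))/2) = 1/(15*(1 + 9*(-25 + 256))/2) = 1/(15*(1 + 9*231)/2) = 1/(15*(1 + 2079)/2) = 1/((15/2)*2080) = 1/15600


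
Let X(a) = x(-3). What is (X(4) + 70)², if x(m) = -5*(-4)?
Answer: 8100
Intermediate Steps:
x(m) = 20
X(a) = 20
(X(4) + 70)² = (20 + 70)² = 90² = 8100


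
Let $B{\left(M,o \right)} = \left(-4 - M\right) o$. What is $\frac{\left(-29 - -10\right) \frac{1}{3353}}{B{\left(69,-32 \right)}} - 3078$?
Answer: $- \frac{24108767443}{7832608} \approx -3078.0$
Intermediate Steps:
$B{\left(M,o \right)} = o \left(-4 - M\right)$
$\frac{\left(-29 - -10\right) \frac{1}{3353}}{B{\left(69,-32 \right)}} - 3078 = \frac{\left(-29 - -10\right) \frac{1}{3353}}{\left(-1\right) \left(-32\right) \left(4 + 69\right)} - 3078 = \frac{\left(-29 + 10\right) \frac{1}{3353}}{\left(-1\right) \left(-32\right) 73} - 3078 = \frac{\left(-19\right) \frac{1}{3353}}{2336} - 3078 = \left(- \frac{19}{3353}\right) \frac{1}{2336} - 3078 = - \frac{19}{7832608} - 3078 = - \frac{24108767443}{7832608}$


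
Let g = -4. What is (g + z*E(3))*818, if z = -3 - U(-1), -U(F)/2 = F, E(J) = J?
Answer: -15542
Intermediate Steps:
U(F) = -2*F
z = -5 (z = -3 - (-2)*(-1) = -3 - 1*2 = -3 - 2 = -5)
(g + z*E(3))*818 = (-4 - 5*3)*818 = (-4 - 15)*818 = -19*818 = -15542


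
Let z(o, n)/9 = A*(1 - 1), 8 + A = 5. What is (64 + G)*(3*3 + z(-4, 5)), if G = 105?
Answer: 1521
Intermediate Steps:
A = -3 (A = -8 + 5 = -3)
z(o, n) = 0 (z(o, n) = 9*(-3*(1 - 1)) = 9*(-3*0) = 9*0 = 0)
(64 + G)*(3*3 + z(-4, 5)) = (64 + 105)*(3*3 + 0) = 169*(9 + 0) = 169*9 = 1521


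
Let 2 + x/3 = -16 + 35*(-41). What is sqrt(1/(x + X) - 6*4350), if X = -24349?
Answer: I*sqrt(5377573954777)/14354 ≈ 161.55*I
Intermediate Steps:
x = -4359 (x = -6 + 3*(-16 + 35*(-41)) = -6 + 3*(-16 - 1435) = -6 + 3*(-1451) = -6 - 4353 = -4359)
sqrt(1/(x + X) - 6*4350) = sqrt(1/(-4359 - 24349) - 6*4350) = sqrt(1/(-28708) - 26100) = sqrt(-1/28708 - 26100) = sqrt(-749278801/28708) = I*sqrt(5377573954777)/14354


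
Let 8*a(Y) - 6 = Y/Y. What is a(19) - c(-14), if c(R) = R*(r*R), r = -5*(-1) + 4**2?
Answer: -32921/8 ≈ -4115.1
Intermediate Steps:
r = 21 (r = 5 + 16 = 21)
a(Y) = 7/8 (a(Y) = 3/4 + (Y/Y)/8 = 3/4 + (1/8)*1 = 3/4 + 1/8 = 7/8)
c(R) = 21*R**2 (c(R) = R*(21*R) = 21*R**2)
a(19) - c(-14) = 7/8 - 21*(-14)**2 = 7/8 - 21*196 = 7/8 - 1*4116 = 7/8 - 4116 = -32921/8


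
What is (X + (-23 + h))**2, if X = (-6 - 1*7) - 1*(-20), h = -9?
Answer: 625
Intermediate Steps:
X = 7 (X = (-6 - 7) + 20 = -13 + 20 = 7)
(X + (-23 + h))**2 = (7 + (-23 - 9))**2 = (7 - 32)**2 = (-25)**2 = 625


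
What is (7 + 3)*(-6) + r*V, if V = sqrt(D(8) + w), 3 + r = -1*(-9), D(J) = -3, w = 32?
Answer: -60 + 6*sqrt(29) ≈ -27.689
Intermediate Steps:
r = 6 (r = -3 - 1*(-9) = -3 + 9 = 6)
V = sqrt(29) (V = sqrt(-3 + 32) = sqrt(29) ≈ 5.3852)
(7 + 3)*(-6) + r*V = (7 + 3)*(-6) + 6*sqrt(29) = 10*(-6) + 6*sqrt(29) = -60 + 6*sqrt(29)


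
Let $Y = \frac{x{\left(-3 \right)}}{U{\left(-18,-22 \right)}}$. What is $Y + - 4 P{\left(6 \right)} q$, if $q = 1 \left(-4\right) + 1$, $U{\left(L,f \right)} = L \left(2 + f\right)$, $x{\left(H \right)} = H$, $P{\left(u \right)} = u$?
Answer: $\frac{8639}{120} \approx 71.992$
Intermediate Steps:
$q = -3$ ($q = -4 + 1 = -3$)
$Y = - \frac{1}{120}$ ($Y = - \frac{3}{\left(-18\right) \left(2 - 22\right)} = - \frac{3}{\left(-18\right) \left(-20\right)} = - \frac{3}{360} = \left(-3\right) \frac{1}{360} = - \frac{1}{120} \approx -0.0083333$)
$Y + - 4 P{\left(6 \right)} q = - \frac{1}{120} + \left(-4\right) 6 \left(-3\right) = - \frac{1}{120} - -72 = - \frac{1}{120} + 72 = \frac{8639}{120}$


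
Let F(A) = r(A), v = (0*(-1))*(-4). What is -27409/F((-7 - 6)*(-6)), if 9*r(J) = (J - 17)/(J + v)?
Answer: -19241118/61 ≈ -3.1543e+5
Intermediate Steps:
v = 0 (v = 0*(-4) = 0)
r(J) = (-17 + J)/(9*J) (r(J) = ((J - 17)/(J + 0))/9 = ((-17 + J)/J)/9 = (-17 + J)/(9*J))
F(A) = (-17 + A)/(9*A)
-27409/F((-7 - 6)*(-6)) = -27409*(-54*(-7 - 6)/(-17 + (-7 - 6)*(-6))) = -27409*702/(-17 - 13*(-6)) = -27409*702/(-17 + 78) = -27409/((⅑)*(1/78)*61) = -27409/61/702 = -27409*702/61 = -19241118/61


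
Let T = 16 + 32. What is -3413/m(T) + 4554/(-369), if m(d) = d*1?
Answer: -164221/1968 ≈ -83.446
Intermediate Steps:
T = 48
m(d) = d
-3413/m(T) + 4554/(-369) = -3413/48 + 4554/(-369) = -3413*1/48 + 4554*(-1/369) = -3413/48 - 506/41 = -164221/1968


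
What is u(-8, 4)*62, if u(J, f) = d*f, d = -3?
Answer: -744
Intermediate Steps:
u(J, f) = -3*f
u(-8, 4)*62 = -3*4*62 = -12*62 = -744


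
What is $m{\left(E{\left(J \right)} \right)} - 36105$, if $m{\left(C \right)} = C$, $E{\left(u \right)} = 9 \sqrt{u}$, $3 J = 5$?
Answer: $-36105 + 3 \sqrt{15} \approx -36093.0$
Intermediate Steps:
$J = \frac{5}{3}$ ($J = \frac{1}{3} \cdot 5 = \frac{5}{3} \approx 1.6667$)
$m{\left(E{\left(J \right)} \right)} - 36105 = 9 \sqrt{\frac{5}{3}} - 36105 = 9 \frac{\sqrt{15}}{3} - 36105 = 3 \sqrt{15} - 36105 = -36105 + 3 \sqrt{15}$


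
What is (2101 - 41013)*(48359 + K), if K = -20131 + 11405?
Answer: -1542199296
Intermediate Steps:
K = -8726
(2101 - 41013)*(48359 + K) = (2101 - 41013)*(48359 - 8726) = -38912*39633 = -1542199296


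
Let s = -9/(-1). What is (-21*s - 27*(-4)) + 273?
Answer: 192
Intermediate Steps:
s = 9 (s = -9*(-1) = 9)
(-21*s - 27*(-4)) + 273 = (-21*9 - 27*(-4)) + 273 = (-189 + 108) + 273 = -81 + 273 = 192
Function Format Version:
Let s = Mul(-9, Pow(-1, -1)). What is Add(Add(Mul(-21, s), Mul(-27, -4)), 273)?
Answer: 192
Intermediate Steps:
s = 9 (s = Mul(-9, -1) = 9)
Add(Add(Mul(-21, s), Mul(-27, -4)), 273) = Add(Add(Mul(-21, 9), Mul(-27, -4)), 273) = Add(Add(-189, 108), 273) = Add(-81, 273) = 192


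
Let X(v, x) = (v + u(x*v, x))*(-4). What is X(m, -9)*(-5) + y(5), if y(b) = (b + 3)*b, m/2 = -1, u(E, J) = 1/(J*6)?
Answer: -10/27 ≈ -0.37037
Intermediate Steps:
u(E, J) = 1/(6*J)
m = -2 (m = 2*(-1) = -2)
X(v, x) = -4*v - 2/(3*x) (X(v, x) = (v + 1/(6*x))*(-4) = -4*v - 2/(3*x))
y(b) = b*(3 + b) (y(b) = (3 + b)*b = b*(3 + b))
X(m, -9)*(-5) + y(5) = (-4*(-2) - ⅔/(-9))*(-5) + 5*(3 + 5) = (8 - ⅔*(-⅑))*(-5) + 5*8 = (8 + 2/27)*(-5) + 40 = (218/27)*(-5) + 40 = -1090/27 + 40 = -10/27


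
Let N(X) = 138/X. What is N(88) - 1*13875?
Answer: -610431/44 ≈ -13873.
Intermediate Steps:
N(88) - 1*13875 = 138/88 - 1*13875 = 138*(1/88) - 13875 = 69/44 - 13875 = -610431/44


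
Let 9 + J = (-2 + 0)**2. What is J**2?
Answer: 25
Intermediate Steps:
J = -5 (J = -9 + (-2 + 0)**2 = -9 + (-2)**2 = -9 + 4 = -5)
J**2 = (-5)**2 = 25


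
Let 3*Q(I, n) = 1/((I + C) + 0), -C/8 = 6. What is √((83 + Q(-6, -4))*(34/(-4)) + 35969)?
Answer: √11425391/18 ≈ 187.79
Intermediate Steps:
C = -48 (C = -8*6 = -48)
Q(I, n) = 1/(3*(-48 + I)) (Q(I, n) = 1/(3*((I - 48) + 0)) = 1/(3*((-48 + I) + 0)) = 1/(3*(-48 + I)))
√((83 + Q(-6, -4))*(34/(-4)) + 35969) = √((83 + 1/(3*(-48 - 6)))*(34/(-4)) + 35969) = √((83 + (⅓)/(-54))*(34*(-¼)) + 35969) = √((83 + (⅓)*(-1/54))*(-17/2) + 35969) = √((83 - 1/162)*(-17/2) + 35969) = √((13445/162)*(-17/2) + 35969) = √(-228565/324 + 35969) = √(11425391/324) = √11425391/18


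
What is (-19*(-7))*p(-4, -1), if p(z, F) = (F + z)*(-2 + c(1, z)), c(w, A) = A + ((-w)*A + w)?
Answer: 665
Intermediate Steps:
c(w, A) = A + w - A*w (c(w, A) = A + (-A*w + w) = A + (w - A*w) = A + w - A*w)
p(z, F) = -F - z (p(z, F) = (F + z)*(-2 + (z + 1 - 1*z*1)) = (F + z)*(-2 + (z + 1 - z)) = (F + z)*(-2 + 1) = (F + z)*(-1) = -F - z)
(-19*(-7))*p(-4, -1) = (-19*(-7))*(-1*(-1) - 1*(-4)) = 133*(1 + 4) = 133*5 = 665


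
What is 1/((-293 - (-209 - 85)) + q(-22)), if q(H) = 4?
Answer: 1/5 ≈ 0.20000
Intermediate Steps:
1/((-293 - (-209 - 85)) + q(-22)) = 1/((-293 - (-209 - 85)) + 4) = 1/((-293 - 1*(-294)) + 4) = 1/((-293 + 294) + 4) = 1/(1 + 4) = 1/5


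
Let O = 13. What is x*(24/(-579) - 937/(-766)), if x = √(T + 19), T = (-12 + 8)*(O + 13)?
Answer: 174713*I*√85/147838 ≈ 10.896*I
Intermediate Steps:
T = -104 (T = (-12 + 8)*(13 + 13) = -4*26 = -104)
x = I*√85 (x = √(-104 + 19) = √(-85) = I*√85 ≈ 9.2195*I)
x*(24/(-579) - 937/(-766)) = (I*√85)*(24/(-579) - 937/(-766)) = (I*√85)*(24*(-1/579) - 937*(-1/766)) = (I*√85)*(-8/193 + 937/766) = (I*√85)*(174713/147838) = 174713*I*√85/147838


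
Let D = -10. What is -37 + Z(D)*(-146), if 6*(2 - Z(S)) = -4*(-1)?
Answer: -695/3 ≈ -231.67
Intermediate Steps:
Z(S) = 4/3 (Z(S) = 2 - (-2)*(-1)/3 = 2 - ⅙*4 = 2 - ⅔ = 4/3)
-37 + Z(D)*(-146) = -37 + (4/3)*(-146) = -37 - 584/3 = -695/3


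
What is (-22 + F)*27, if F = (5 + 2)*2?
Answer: -216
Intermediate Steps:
F = 14 (F = 7*2 = 14)
(-22 + F)*27 = (-22 + 14)*27 = -8*27 = -216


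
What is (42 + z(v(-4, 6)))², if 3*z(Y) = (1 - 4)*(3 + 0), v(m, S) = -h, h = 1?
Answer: 1521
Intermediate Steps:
v(m, S) = -1 (v(m, S) = -1*1 = -1)
z(Y) = -3 (z(Y) = ((1 - 4)*(3 + 0))/3 = (-3*3)/3 = (⅓)*(-9) = -3)
(42 + z(v(-4, 6)))² = (42 - 3)² = 39² = 1521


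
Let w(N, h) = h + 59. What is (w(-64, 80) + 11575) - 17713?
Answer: -5999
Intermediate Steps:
w(N, h) = 59 + h
(w(-64, 80) + 11575) - 17713 = ((59 + 80) + 11575) - 17713 = (139 + 11575) - 17713 = 11714 - 17713 = -5999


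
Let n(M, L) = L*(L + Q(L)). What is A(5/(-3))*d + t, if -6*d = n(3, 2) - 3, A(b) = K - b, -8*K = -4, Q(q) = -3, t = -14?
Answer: -439/36 ≈ -12.194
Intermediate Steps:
K = ½ (K = -⅛*(-4) = ½ ≈ 0.50000)
n(M, L) = L*(-3 + L) (n(M, L) = L*(L - 3) = L*(-3 + L))
A(b) = ½ - b
d = ⅚ (d = -(2*(-3 + 2) - 3)/6 = -(2*(-1) - 3)/6 = -(-2 - 3)/6 = -⅙*(-5) = ⅚ ≈ 0.83333)
A(5/(-3))*d + t = (½ - 5/(-3))*(⅚) - 14 = (½ - 5*(-1)/3)*(⅚) - 14 = (½ - 1*(-5/3))*(⅚) - 14 = (½ + 5/3)*(⅚) - 14 = (13/6)*(⅚) - 14 = 65/36 - 14 = -439/36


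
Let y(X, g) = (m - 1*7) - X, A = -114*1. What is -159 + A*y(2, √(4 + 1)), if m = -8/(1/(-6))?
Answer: -4605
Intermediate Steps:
A = -114
m = 48 (m = -8/(1*(-⅙)) = -8/(-⅙) = -8*(-6) = 48)
y(X, g) = 41 - X (y(X, g) = (48 - 1*7) - X = (48 - 7) - X = 41 - X)
-159 + A*y(2, √(4 + 1)) = -159 - 114*(41 - 1*2) = -159 - 114*(41 - 2) = -159 - 114*39 = -159 - 4446 = -4605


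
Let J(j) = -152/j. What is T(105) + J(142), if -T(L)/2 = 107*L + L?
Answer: -1610356/71 ≈ -22681.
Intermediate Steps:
T(L) = -216*L (T(L) = -2*(107*L + L) = -216*L)
T(105) + J(142) = -216*105 - 152/142 = -22680 - 152*1/142 = -22680 - 76/71 = -1610356/71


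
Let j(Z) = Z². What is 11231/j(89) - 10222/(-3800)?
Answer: 3253849/792100 ≈ 4.1079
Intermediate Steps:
11231/j(89) - 10222/(-3800) = 11231/(89²) - 10222/(-3800) = 11231/7921 - 10222*(-1/3800) = 11231*(1/7921) + 269/100 = 11231/7921 + 269/100 = 3253849/792100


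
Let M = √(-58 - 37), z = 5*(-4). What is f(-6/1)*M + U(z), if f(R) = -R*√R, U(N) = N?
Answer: -20 - 6*√570 ≈ -163.25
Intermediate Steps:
z = -20
M = I*√95 (M = √(-95) = I*√95 ≈ 9.7468*I)
f(R) = -R^(3/2)
f(-6/1)*M + U(z) = (-(-6/1)^(3/2))*(I*√95) - 20 = (-(-6*1)^(3/2))*(I*√95) - 20 = (-(-6)^(3/2))*(I*√95) - 20 = (-(-6)*I*√6)*(I*√95) - 20 = (6*I*√6)*(I*√95) - 20 = -6*√570 - 20 = -20 - 6*√570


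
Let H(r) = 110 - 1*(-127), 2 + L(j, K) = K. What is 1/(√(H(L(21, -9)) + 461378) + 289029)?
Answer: 289029/83537301226 - 11*√3815/83537301226 ≈ 3.4517e-6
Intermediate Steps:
L(j, K) = -2 + K
H(r) = 237 (H(r) = 110 + 127 = 237)
1/(√(H(L(21, -9)) + 461378) + 289029) = 1/(√(237 + 461378) + 289029) = 1/(√461615 + 289029) = 1/(11*√3815 + 289029) = 1/(289029 + 11*√3815)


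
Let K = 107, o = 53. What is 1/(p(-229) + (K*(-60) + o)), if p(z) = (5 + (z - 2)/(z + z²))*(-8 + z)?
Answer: -17404/131416759 ≈ -0.00013243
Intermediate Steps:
p(z) = (-8 + z)*(5 + (-2 + z)/(z + z²)) (p(z) = (5 + (-2 + z)/(z + z²))*(-8 + z) = (-8 + z)*(5 + (-2 + z)/(z + z²)))
1/(p(-229) + (K*(-60) + o)) = 1/((16 - 50*(-229) - 34*(-229)² + 5*(-229)³)/((-229)*(1 - 229)) + (107*(-60) + 53)) = 1/(-1/229*(16 + 11450 - 34*52441 + 5*(-12008989))/(-228) + (-6420 + 53)) = 1/(-1/229*(-1/228)*(16 + 11450 - 1782994 - 60044945) - 6367) = 1/(-1/229*(-1/228)*(-61816473) - 6367) = 1/(-20605491/17404 - 6367) = 1/(-131416759/17404) = -17404/131416759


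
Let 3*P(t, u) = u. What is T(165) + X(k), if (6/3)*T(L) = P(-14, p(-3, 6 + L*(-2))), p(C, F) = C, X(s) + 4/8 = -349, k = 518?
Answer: -350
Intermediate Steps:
X(s) = -699/2 (X(s) = -½ - 349 = -699/2)
P(t, u) = u/3
T(L) = -½ (T(L) = ((⅓)*(-3))/2 = (½)*(-1) = -½)
T(165) + X(k) = -½ - 699/2 = -350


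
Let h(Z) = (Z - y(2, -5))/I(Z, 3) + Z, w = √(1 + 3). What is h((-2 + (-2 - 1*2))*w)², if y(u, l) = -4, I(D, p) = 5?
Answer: 4624/25 ≈ 184.96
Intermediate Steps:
w = 2 (w = √4 = 2)
h(Z) = ⅘ + 6*Z/5 (h(Z) = (Z - 1*(-4))/5 + Z = (Z + 4)*(⅕) + Z = (4 + Z)*(⅕) + Z = (⅘ + Z/5) + Z = ⅘ + 6*Z/5)
h((-2 + (-2 - 1*2))*w)² = (⅘ + 6*((-2 + (-2 - 1*2))*2)/5)² = (⅘ + 6*((-2 + (-2 - 2))*2)/5)² = (⅘ + 6*((-2 - 4)*2)/5)² = (⅘ + 6*(-6*2)/5)² = (⅘ + (6/5)*(-12))² = (⅘ - 72/5)² = (-68/5)² = 4624/25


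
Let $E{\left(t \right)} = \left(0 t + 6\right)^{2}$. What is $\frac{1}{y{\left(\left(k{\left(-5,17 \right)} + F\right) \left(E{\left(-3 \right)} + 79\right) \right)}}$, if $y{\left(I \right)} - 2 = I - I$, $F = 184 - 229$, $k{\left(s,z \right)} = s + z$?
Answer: $\frac{1}{2} \approx 0.5$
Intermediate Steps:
$E{\left(t \right)} = 36$ ($E{\left(t \right)} = \left(0 + 6\right)^{2} = 6^{2} = 36$)
$F = -45$ ($F = 184 - 229 = -45$)
$y{\left(I \right)} = 2$ ($y{\left(I \right)} = 2 + \left(I - I\right) = 2 + 0 = 2$)
$\frac{1}{y{\left(\left(k{\left(-5,17 \right)} + F\right) \left(E{\left(-3 \right)} + 79\right) \right)}} = \frac{1}{2}$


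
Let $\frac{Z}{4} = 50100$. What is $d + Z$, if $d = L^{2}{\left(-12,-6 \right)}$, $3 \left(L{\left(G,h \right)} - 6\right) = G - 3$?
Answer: $200401$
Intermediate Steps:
$Z = 200400$ ($Z = 4 \cdot 50100 = 200400$)
$L{\left(G,h \right)} = 5 + \frac{G}{3}$ ($L{\left(G,h \right)} = 6 + \frac{G - 3}{3} = 6 + \frac{-3 + G}{3} = 6 + \left(-1 + \frac{G}{3}\right) = 5 + \frac{G}{3}$)
$d = 1$ ($d = \left(5 + \frac{1}{3} \left(-12\right)\right)^{2} = \left(5 - 4\right)^{2} = 1^{2} = 1$)
$d + Z = 1 + 200400 = 200401$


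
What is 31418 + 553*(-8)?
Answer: 26994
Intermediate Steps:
31418 + 553*(-8) = 31418 - 4424 = 26994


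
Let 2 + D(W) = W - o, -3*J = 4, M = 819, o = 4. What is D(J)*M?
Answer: -6006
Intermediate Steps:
J = -4/3 (J = -⅓*4 = -4/3 ≈ -1.3333)
D(W) = -6 + W (D(W) = -2 + (W - 1*4) = -2 + (W - 4) = -2 + (-4 + W) = -6 + W)
D(J)*M = (-6 - 4/3)*819 = -22/3*819 = -6006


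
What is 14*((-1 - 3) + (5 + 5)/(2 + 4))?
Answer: -98/3 ≈ -32.667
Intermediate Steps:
14*((-1 - 3) + (5 + 5)/(2 + 4)) = 14*(-4 + 10/6) = 14*(-4 + 10*(⅙)) = 14*(-4 + 5/3) = 14*(-7/3) = -98/3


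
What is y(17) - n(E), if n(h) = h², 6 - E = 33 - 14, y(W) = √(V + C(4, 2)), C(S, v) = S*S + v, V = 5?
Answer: -169 + √23 ≈ -164.20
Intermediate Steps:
C(S, v) = v + S² (C(S, v) = S² + v = v + S²)
y(W) = √23 (y(W) = √(5 + (2 + 4²)) = √(5 + (2 + 16)) = √(5 + 18) = √23)
E = -13 (E = 6 - (33 - 14) = 6 - 1*19 = 6 - 19 = -13)
y(17) - n(E) = √23 - 1*(-13)² = √23 - 1*169 = √23 - 169 = -169 + √23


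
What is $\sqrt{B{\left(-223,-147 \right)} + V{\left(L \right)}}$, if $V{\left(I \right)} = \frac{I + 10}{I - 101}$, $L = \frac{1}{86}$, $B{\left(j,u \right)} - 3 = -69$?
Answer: $\frac{i \sqrt{553978515}}{2895} \approx 8.1301 i$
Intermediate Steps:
$B{\left(j,u \right)} = -66$ ($B{\left(j,u \right)} = 3 - 69 = -66$)
$L = \frac{1}{86} \approx 0.011628$
$V{\left(I \right)} = \frac{10 + I}{-101 + I}$
$\sqrt{B{\left(-223,-147 \right)} + V{\left(L \right)}} = \sqrt{-66 + \frac{10 + \frac{1}{86}}{-101 + \frac{1}{86}}} = \sqrt{-66 + \frac{1}{- \frac{8685}{86}} \cdot \frac{861}{86}} = \sqrt{-66 - \frac{287}{2895}} = \sqrt{- \frac{191357}{2895}} = \frac{i \sqrt{553978515}}{2895}$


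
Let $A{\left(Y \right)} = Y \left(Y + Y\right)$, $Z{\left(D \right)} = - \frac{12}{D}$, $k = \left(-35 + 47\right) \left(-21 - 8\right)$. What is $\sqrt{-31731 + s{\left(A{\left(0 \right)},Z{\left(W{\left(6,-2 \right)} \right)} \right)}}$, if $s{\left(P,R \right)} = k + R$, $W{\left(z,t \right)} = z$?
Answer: $i \sqrt{32081} \approx 179.11 i$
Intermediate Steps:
$k = -348$ ($k = 12 \left(-29\right) = -348$)
$A{\left(Y \right)} = 2 Y^{2}$ ($A{\left(Y \right)} = Y 2 Y = 2 Y^{2}$)
$s{\left(P,R \right)} = -348 + R$
$\sqrt{-31731 + s{\left(A{\left(0 \right)},Z{\left(W{\left(6,-2 \right)} \right)} \right)}} = \sqrt{-31731 - \left(348 + \frac{12}{6}\right)} = \sqrt{-31731 - 350} = \sqrt{-32081} = i \sqrt{32081}$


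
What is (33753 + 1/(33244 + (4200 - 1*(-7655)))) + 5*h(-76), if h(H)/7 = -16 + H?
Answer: 1377007768/45099 ≈ 30533.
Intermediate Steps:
h(H) = -112 + 7*H (h(H) = 7*(-16 + H) = -112 + 7*H)
(33753 + 1/(33244 + (4200 - 1*(-7655)))) + 5*h(-76) = (33753 + 1/(33244 + (4200 - 1*(-7655)))) + 5*(-112 + 7*(-76)) = (33753 + 1/(33244 + (4200 + 7655))) + 5*(-112 - 532) = (33753 + 1/(33244 + 11855)) + 5*(-644) = (33753 + 1/45099) - 3220 = 1522226548/45099 - 3220 = 1377007768/45099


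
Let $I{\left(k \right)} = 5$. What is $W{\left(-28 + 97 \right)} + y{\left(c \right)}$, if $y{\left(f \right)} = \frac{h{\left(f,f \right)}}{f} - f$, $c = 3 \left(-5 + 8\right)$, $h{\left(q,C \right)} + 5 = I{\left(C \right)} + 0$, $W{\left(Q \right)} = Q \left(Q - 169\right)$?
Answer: $-6909$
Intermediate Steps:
$W{\left(Q \right)} = Q \left(-169 + Q\right)$
$h{\left(q,C \right)} = 0$ ($h{\left(q,C \right)} = -5 + \left(5 + 0\right) = -5 + 5 = 0$)
$c = 9$ ($c = 3 \cdot 3 = 9$)
$y{\left(f \right)} = - f$ ($y{\left(f \right)} = \frac{0}{f} - f = 0 - f = - f$)
$W{\left(-28 + 97 \right)} + y{\left(c \right)} = \left(-28 + 97\right) \left(-169 + \left(-28 + 97\right)\right) - 9 = 69 \left(-169 + 69\right) - 9 = 69 \left(-100\right) - 9 = -6900 - 9 = -6909$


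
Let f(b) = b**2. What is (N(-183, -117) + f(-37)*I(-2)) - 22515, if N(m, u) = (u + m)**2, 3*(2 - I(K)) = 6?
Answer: 67485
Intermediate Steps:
I(K) = 0 (I(K) = 2 - 1/3*6 = 2 - 2 = 0)
N(m, u) = (m + u)**2
(N(-183, -117) + f(-37)*I(-2)) - 22515 = ((-183 - 117)**2 + (-37)**2*0) - 22515 = ((-300)**2 + 1369*0) - 22515 = (90000 + 0) - 22515 = 90000 - 22515 = 67485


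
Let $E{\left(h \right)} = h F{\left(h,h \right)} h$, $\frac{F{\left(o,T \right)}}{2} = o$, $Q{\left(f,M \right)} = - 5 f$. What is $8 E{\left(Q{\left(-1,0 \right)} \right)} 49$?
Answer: $98000$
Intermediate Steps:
$F{\left(o,T \right)} = 2 o$
$E{\left(h \right)} = 2 h^{3}$ ($E{\left(h \right)} = h 2 h h = 2 h^{2} h = 2 h^{3}$)
$8 E{\left(Q{\left(-1,0 \right)} \right)} 49 = 8 \cdot 2 \left(\left(-5\right) \left(-1\right)\right)^{3} \cdot 49 = 8 \cdot 2 \cdot 5^{3} \cdot 49 = 8 \cdot 2 \cdot 125 \cdot 49 = 8 \cdot 250 \cdot 49 = 2000 \cdot 49 = 98000$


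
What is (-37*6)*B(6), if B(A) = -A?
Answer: 1332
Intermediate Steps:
(-37*6)*B(6) = (-37*6)*(-1*6) = -222*(-6) = 1332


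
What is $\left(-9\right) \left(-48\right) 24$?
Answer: $10368$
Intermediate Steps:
$\left(-9\right) \left(-48\right) 24 = 432 \cdot 24 = 10368$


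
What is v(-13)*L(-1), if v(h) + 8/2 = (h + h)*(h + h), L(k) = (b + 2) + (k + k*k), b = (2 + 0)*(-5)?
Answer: -5376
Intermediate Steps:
b = -10 (b = 2*(-5) = -10)
L(k) = -8 + k + k² (L(k) = (-10 + 2) + (k + k*k) = -8 + (k + k²) = -8 + k + k²)
v(h) = -4 + 4*h² (v(h) = -4 + (h + h)*(h + h) = -4 + (2*h)*(2*h) = -4 + 4*h²)
v(-13)*L(-1) = (-4 + 4*(-13)²)*(-8 - 1 + (-1)²) = (-4 + 4*169)*(-8 - 1 + 1) = (-4 + 676)*(-8) = 672*(-8) = -5376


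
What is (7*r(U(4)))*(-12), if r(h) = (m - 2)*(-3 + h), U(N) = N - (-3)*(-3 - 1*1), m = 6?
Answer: 3696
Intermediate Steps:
U(N) = -12 + N (U(N) = N - (-3)*(-3 - 1) = N - (-3)*(-4) = N - 1*12 = N - 12 = -12 + N)
r(h) = -12 + 4*h (r(h) = (6 - 2)*(-3 + h) = 4*(-3 + h) = -12 + 4*h)
(7*r(U(4)))*(-12) = (7*(-12 + 4*(-12 + 4)))*(-12) = (7*(-12 + 4*(-8)))*(-12) = (7*(-12 - 32))*(-12) = (7*(-44))*(-12) = -308*(-12) = 3696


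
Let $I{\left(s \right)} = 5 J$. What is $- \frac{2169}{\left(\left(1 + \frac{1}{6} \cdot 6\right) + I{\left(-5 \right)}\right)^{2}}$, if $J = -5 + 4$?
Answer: $-241$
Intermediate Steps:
$J = -1$
$I{\left(s \right)} = -5$ ($I{\left(s \right)} = 5 \left(-1\right) = -5$)
$- \frac{2169}{\left(\left(1 + \frac{1}{6} \cdot 6\right) + I{\left(-5 \right)}\right)^{2}} = - \frac{2169}{\left(\left(1 + \frac{1}{6} \cdot 6\right) - 5\right)^{2}} = - \frac{2169}{\left(\left(1 + 1\right) - 5\right)^{2}} = - \frac{2169}{\left(2 - 5\right)^{2}} = - \frac{2169}{\left(-3\right)^{2}} = - \frac{2169}{9} = \left(-2169\right) \frac{1}{9} = -241$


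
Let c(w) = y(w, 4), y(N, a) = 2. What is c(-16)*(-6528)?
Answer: -13056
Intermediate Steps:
c(w) = 2
c(-16)*(-6528) = 2*(-6528) = -13056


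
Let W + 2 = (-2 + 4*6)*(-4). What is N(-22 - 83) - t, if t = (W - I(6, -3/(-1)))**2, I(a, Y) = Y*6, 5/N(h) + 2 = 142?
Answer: -326591/28 ≈ -11664.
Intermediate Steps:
W = -90 (W = -2 + (-2 + 4*6)*(-4) = -2 + (-2 + 24)*(-4) = -2 + 22*(-4) = -2 - 88 = -90)
N(h) = 1/28 (N(h) = 5/(-2 + 142) = 5/140 = 5*(1/140) = 1/28)
I(a, Y) = 6*Y
t = 11664 (t = (-90 - 6*(-3/(-1)))**2 = (-90 - 6*(-3*(-1)))**2 = (-90 - 6*3)**2 = (-90 - 1*18)**2 = (-90 - 18)**2 = (-108)**2 = 11664)
N(-22 - 83) - t = 1/28 - 1*11664 = 1/28 - 11664 = -326591/28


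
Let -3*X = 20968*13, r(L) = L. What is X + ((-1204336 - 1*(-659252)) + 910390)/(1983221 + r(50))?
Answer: -540606846346/5949813 ≈ -90861.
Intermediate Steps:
X = -272584/3 (X = -20968*13/3 = -1/3*272584 = -272584/3 ≈ -90861.)
X + ((-1204336 - 1*(-659252)) + 910390)/(1983221 + r(50)) = -272584/3 + ((-1204336 - 1*(-659252)) + 910390)/(1983221 + 50) = -272584/3 + ((-1204336 + 659252) + 910390)/1983271 = -272584/3 + (-545084 + 910390)*(1/1983271) = -272584/3 + 365306*(1/1983271) = -272584/3 + 365306/1983271 = -540606846346/5949813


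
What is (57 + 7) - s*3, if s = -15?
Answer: 109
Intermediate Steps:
(57 + 7) - s*3 = (57 + 7) - (-15)*3 = 64 - 1*(-45) = 64 + 45 = 109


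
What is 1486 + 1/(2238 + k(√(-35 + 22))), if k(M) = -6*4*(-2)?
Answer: 3396997/2286 ≈ 1486.0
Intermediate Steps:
k(M) = 48 (k(M) = -1*24*(-2) = -24*(-2) = 48)
1486 + 1/(2238 + k(√(-35 + 22))) = 1486 + 1/(2238 + 48) = 1486 + 1/2286 = 3396997/2286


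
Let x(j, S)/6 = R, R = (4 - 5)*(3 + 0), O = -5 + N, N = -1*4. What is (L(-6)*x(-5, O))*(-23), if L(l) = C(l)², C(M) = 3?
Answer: 3726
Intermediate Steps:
N = -4
L(l) = 9 (L(l) = 3² = 9)
O = -9 (O = -5 - 4 = -9)
R = -3 (R = -1*3 = -3)
x(j, S) = -18 (x(j, S) = 6*(-3) = -18)
(L(-6)*x(-5, O))*(-23) = (9*(-18))*(-23) = -162*(-23) = 3726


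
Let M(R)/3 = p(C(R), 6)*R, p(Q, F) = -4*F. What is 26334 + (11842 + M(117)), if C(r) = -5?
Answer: 29752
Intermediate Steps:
M(R) = -72*R (M(R) = 3*((-4*6)*R) = 3*(-24*R) = -72*R)
26334 + (11842 + M(117)) = 26334 + (11842 - 72*117) = 26334 + (11842 - 8424) = 26334 + 3418 = 29752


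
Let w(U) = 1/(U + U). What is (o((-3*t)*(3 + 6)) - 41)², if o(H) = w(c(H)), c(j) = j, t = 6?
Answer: 176491225/104976 ≈ 1681.3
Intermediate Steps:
w(U) = 1/(2*U)
o(H) = 1/(2*H)
(o((-3*t)*(3 + 6)) - 41)² = (1/(2*(((-3*6)*(3 + 6)))) - 41)² = (1/(2*((-18*9))) - 41)² = ((½)/(-162) - 41)² = ((½)*(-1/162) - 41)² = (-1/324 - 41)² = (-13285/324)² = 176491225/104976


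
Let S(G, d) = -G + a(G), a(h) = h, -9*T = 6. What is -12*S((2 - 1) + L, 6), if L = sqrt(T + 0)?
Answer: 0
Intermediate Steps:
T = -2/3 (T = -1/9*6 = -2/3 ≈ -0.66667)
L = I*sqrt(6)/3 (L = sqrt(-2/3 + 0) = sqrt(-2/3) = I*sqrt(6)/3 ≈ 0.8165*I)
S(G, d) = 0 (S(G, d) = -G + G = 0)
-12*S((2 - 1) + L, 6) = -12*0 = 0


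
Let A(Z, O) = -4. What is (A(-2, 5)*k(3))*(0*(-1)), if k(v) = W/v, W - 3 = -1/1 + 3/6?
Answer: 0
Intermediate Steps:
W = 5/2 (W = 3 + (-1/1 + 3/6) = 3 + (-1*1 + 3*(⅙)) = 3 + (-1 + ½) = 3 - ½ = 5/2 ≈ 2.5000)
k(v) = 5/(2*v)
(A(-2, 5)*k(3))*(0*(-1)) = (-10/3)*(0*(-1)) = -10/3*0 = 0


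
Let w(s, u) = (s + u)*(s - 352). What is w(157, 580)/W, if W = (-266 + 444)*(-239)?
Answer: 143715/42542 ≈ 3.3782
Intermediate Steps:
w(s, u) = (-352 + s)*(s + u) (w(s, u) = (s + u)*(-352 + s) = (-352 + s)*(s + u))
W = -42542 (W = 178*(-239) = -42542)
w(157, 580)/W = (157² - 352*157 - 352*580 + 157*580)/(-42542) = (24649 - 55264 - 204160 + 91060)*(-1/42542) = -143715*(-1/42542) = 143715/42542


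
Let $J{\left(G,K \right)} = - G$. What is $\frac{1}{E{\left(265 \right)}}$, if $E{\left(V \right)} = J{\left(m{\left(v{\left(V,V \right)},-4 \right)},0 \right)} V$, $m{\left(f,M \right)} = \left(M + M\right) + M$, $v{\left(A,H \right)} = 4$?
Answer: $\frac{1}{3180} \approx 0.00031447$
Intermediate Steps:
$m{\left(f,M \right)} = 3 M$ ($m{\left(f,M \right)} = 2 M + M = 3 M$)
$E{\left(V \right)} = 12 V$ ($E{\left(V \right)} = - 3 \left(-4\right) V = \left(-1\right) \left(-12\right) V = 12 V$)
$\frac{1}{E{\left(265 \right)}} = \frac{1}{12 \cdot 265} = \frac{1}{3180}$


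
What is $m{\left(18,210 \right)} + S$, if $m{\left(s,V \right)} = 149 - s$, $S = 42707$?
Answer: $42838$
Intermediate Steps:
$m{\left(18,210 \right)} + S = \left(149 - 18\right) + 42707 = 131 + 42707 = 42838$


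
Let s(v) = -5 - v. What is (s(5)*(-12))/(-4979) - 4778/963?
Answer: -23905222/4794777 ≈ -4.9857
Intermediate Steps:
(s(5)*(-12))/(-4979) - 4778/963 = ((-5 - 1*5)*(-12))/(-4979) - 4778/963 = ((-5 - 5)*(-12))*(-1/4979) - 4778*1/963 = -10*(-12)*(-1/4979) - 4778/963 = 120*(-1/4979) - 4778/963 = -120/4979 - 4778/963 = -23905222/4794777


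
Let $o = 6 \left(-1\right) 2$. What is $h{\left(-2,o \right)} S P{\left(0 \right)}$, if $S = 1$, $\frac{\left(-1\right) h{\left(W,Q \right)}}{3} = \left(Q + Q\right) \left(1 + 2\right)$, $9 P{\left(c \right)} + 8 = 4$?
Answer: $-96$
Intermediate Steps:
$P{\left(c \right)} = - \frac{4}{9}$ ($P{\left(c \right)} = - \frac{8}{9} + \frac{1}{9} \cdot 4 = - \frac{8}{9} + \frac{4}{9} = - \frac{4}{9}$)
$o = -12$ ($o = \left(-6\right) 2 = -12$)
$h{\left(W,Q \right)} = - 18 Q$ ($h{\left(W,Q \right)} = - 3 \left(Q + Q\right) \left(1 + 2\right) = - 3 \cdot 2 Q 3 = - 3 \cdot 6 Q = - 18 Q$)
$h{\left(-2,o \right)} S P{\left(0 \right)} = \left(-18\right) \left(-12\right) 1 \left(- \frac{4}{9}\right) = 216 \cdot 1 \left(- \frac{4}{9}\right) = 216 \left(- \frac{4}{9}\right) = -96$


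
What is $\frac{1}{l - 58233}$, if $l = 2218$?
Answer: $- \frac{1}{56015} \approx -1.7852 \cdot 10^{-5}$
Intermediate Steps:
$\frac{1}{l - 58233} = \frac{1}{2218 - 58233} = \frac{1}{-56015} = - \frac{1}{56015}$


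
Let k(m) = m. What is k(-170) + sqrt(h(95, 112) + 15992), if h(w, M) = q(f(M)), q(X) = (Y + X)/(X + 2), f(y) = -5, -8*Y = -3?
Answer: -170 + sqrt(2303070)/12 ≈ -43.534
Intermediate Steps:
Y = 3/8 (Y = -1/8*(-3) = 3/8 ≈ 0.37500)
q(X) = (3/8 + X)/(2 + X) (q(X) = (3/8 + X)/(X + 2) = (3/8 + X)/(2 + X))
h(w, M) = 37/24 (h(w, M) = (3/8 - 5)/(2 - 5) = -37/8/(-3) = -1/3*(-37/8) = 37/24)
k(-170) + sqrt(h(95, 112) + 15992) = -170 + sqrt(37/24 + 15992) = -170 + sqrt(383845/24) = -170 + sqrt(2303070)/12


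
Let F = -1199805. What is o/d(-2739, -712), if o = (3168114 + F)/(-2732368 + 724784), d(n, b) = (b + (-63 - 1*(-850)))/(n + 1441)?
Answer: 425810847/25094800 ≈ 16.968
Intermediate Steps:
d(n, b) = (787 + b)/(1441 + n) (d(n, b) = (b + (-63 + 850))/(1441 + n) = (b + 787)/(1441 + n) = (787 + b)/(1441 + n))
o = -1968309/2007584 (o = (3168114 - 1199805)/(-2732368 + 724784) = 1968309/(-2007584) = 1968309*(-1/2007584) = -1968309/2007584 ≈ -0.98044)
o/d(-2739, -712) = -1968309*(1441 - 2739)/(787 - 712)/2007584 = -1968309/(2007584*(75/(-1298))) = -1968309/(2007584*((-1/1298*75))) = -1968309/(2007584*(-75/1298)) = -1968309/2007584*(-1298/75) = 425810847/25094800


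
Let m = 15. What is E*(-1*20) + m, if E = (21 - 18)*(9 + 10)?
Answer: -1125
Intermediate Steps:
E = 57 (E = 3*19 = 57)
E*(-1*20) + m = 57*(-1*20) + 15 = 57*(-20) + 15 = -1140 + 15 = -1125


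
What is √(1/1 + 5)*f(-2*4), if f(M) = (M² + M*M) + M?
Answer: 120*√6 ≈ 293.94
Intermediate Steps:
f(M) = M + 2*M² (f(M) = (M² + M²) + M = 2*M² + M = M + 2*M²)
√(1/1 + 5)*f(-2*4) = √(1/1 + 5)*((-2*4)*(1 + 2*(-2*4))) = √(1 + 5)*(-8*(1 + 2*(-8))) = √6*(-8*(1 - 16)) = √6*(-8*(-15)) = √6*120 = 120*√6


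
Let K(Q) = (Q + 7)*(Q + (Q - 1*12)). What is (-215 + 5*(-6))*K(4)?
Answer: 10780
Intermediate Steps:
K(Q) = (-12 + 2*Q)*(7 + Q) (K(Q) = (7 + Q)*(Q + (Q - 12)) = (7 + Q)*(Q + (-12 + Q)) = (7 + Q)*(-12 + 2*Q) = (-12 + 2*Q)*(7 + Q))
(-215 + 5*(-6))*K(4) = (-215 + 5*(-6))*(-84 + 2*4 + 2*4²) = (-215 - 30)*(-84 + 8 + 2*16) = -245*(-84 + 8 + 32) = -245*(-44) = 10780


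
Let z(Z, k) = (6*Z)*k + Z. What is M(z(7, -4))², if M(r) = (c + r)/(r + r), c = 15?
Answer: 5329/25921 ≈ 0.20559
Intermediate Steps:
z(Z, k) = Z + 6*Z*k (z(Z, k) = 6*Z*k + Z = Z + 6*Z*k)
M(r) = (15 + r)/(2*r) (M(r) = (15 + r)/(r + r) = (15 + r)/((2*r)) = (15 + r)*(1/(2*r)) = (15 + r)/(2*r))
M(z(7, -4))² = ((15 + 7*(1 + 6*(-4)))/(2*((7*(1 + 6*(-4))))))² = ((15 + 7*(1 - 24))/(2*((7*(1 - 24)))))² = ((15 + 7*(-23))/(2*((7*(-23)))))² = ((½)*(15 - 161)/(-161))² = ((½)*(-1/161)*(-146))² = (73/161)² = 5329/25921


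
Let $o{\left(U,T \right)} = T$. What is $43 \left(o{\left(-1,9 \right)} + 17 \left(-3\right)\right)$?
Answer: $-1806$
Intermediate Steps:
$43 \left(o{\left(-1,9 \right)} + 17 \left(-3\right)\right) = 43 \left(9 + 17 \left(-3\right)\right) = 43 \left(9 - 51\right) = 43 \left(-42\right) = -1806$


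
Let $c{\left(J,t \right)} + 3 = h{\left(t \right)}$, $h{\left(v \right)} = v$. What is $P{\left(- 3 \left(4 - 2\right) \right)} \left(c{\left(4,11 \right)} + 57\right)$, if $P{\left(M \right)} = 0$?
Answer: $0$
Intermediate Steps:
$c{\left(J,t \right)} = -3 + t$
$P{\left(- 3 \left(4 - 2\right) \right)} \left(c{\left(4,11 \right)} + 57\right) = 0 \left(\left(-3 + 11\right) + 57\right) = 0 \left(8 + 57\right) = 0 \cdot 65 = 0$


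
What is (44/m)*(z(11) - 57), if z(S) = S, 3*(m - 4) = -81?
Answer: 88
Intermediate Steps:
m = -23 (m = 4 + (1/3)*(-81) = 4 - 27 = -23)
(44/m)*(z(11) - 57) = (44/(-23))*(11 - 57) = (44*(-1/23))*(-46) = -44/23*(-46) = 88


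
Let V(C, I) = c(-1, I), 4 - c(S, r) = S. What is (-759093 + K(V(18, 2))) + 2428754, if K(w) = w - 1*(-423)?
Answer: 1670089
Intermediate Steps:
c(S, r) = 4 - S
V(C, I) = 5 (V(C, I) = 4 - 1*(-1) = 4 + 1 = 5)
K(w) = 423 + w (K(w) = w + 423 = 423 + w)
(-759093 + K(V(18, 2))) + 2428754 = (-759093 + (423 + 5)) + 2428754 = (-759093 + 428) + 2428754 = -758665 + 2428754 = 1670089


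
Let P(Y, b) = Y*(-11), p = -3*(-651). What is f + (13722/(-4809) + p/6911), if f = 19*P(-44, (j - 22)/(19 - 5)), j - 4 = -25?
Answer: 101847870013/11078333 ≈ 9193.4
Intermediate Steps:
j = -21 (j = 4 - 25 = -21)
p = 1953
P(Y, b) = -11*Y
f = 9196 (f = 19*(-11*(-44)) = 19*484 = 9196)
f + (13722/(-4809) + p/6911) = 9196 + (13722/(-4809) + 1953/6911) = 9196 + (13722*(-1/4809) + 1953*(1/6911)) = 9196 + (-4574/1603 + 1953/6911) = 9196 - 28480255/11078333 = 101847870013/11078333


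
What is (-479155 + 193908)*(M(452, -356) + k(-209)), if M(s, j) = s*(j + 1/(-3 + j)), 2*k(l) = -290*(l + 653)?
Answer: 23070857229160/359 ≈ 6.4264e+10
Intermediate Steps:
k(l) = -94685 - 145*l (k(l) = (-290*(l + 653))/2 = (-290*(653 + l))/2 = (-189370 - 290*l)/2 = -94685 - 145*l)
(-479155 + 193908)*(M(452, -356) + k(-209)) = (-479155 + 193908)*(452*(1 + (-356)**2 - 3*(-356))/(-3 - 356) + (-94685 - 145*(-209))) = -285247*(452*(1 + 126736 + 1068)/(-359) + (-94685 + 30305)) = -285247*(452*(-1/359)*127805 - 64380) = -285247*(-57767860/359 - 64380) = -285247*(-80880280/359) = 23070857229160/359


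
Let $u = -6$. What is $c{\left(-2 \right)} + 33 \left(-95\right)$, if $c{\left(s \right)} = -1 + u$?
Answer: $-3142$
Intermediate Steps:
$c{\left(s \right)} = -7$ ($c{\left(s \right)} = -1 - 6 = -7$)
$c{\left(-2 \right)} + 33 \left(-95\right) = -7 + 33 \left(-95\right) = -7 - 3135 = -3142$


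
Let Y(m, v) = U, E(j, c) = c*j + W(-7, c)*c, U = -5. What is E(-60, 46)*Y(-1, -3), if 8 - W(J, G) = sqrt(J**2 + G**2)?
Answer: 11960 + 230*sqrt(2165) ≈ 22662.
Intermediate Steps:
W(J, G) = 8 - sqrt(G**2 + J**2) (W(J, G) = 8 - sqrt(J**2 + G**2) = 8 - sqrt(G**2 + J**2))
E(j, c) = c*j + c*(8 - sqrt(49 + c**2)) (E(j, c) = c*j + (8 - sqrt(c**2 + (-7)**2))*c = c*j + (8 - sqrt(c**2 + 49))*c = c*j + (8 - sqrt(49 + c**2))*c = c*j + c*(8 - sqrt(49 + c**2)))
Y(m, v) = -5
E(-60, 46)*Y(-1, -3) = (46*(8 - 60 - sqrt(49 + 46**2)))*(-5) = (46*(8 - 60 - sqrt(49 + 2116)))*(-5) = (46*(8 - 60 - sqrt(2165)))*(-5) = (46*(-52 - sqrt(2165)))*(-5) = (-2392 - 46*sqrt(2165))*(-5) = 11960 + 230*sqrt(2165)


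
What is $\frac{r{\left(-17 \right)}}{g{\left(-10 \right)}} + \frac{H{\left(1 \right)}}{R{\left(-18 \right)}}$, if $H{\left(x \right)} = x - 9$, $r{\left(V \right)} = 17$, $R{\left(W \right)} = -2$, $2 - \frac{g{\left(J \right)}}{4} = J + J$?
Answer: $\frac{369}{88} \approx 4.1932$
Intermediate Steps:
$g{\left(J \right)} = 8 - 8 J$ ($g{\left(J \right)} = 8 - 4 \left(J + J\right) = 8 - 4 \cdot 2 J = 8 - 8 J$)
$H{\left(x \right)} = -9 + x$ ($H{\left(x \right)} = x - 9 = -9 + x$)
$\frac{r{\left(-17 \right)}}{g{\left(-10 \right)}} + \frac{H{\left(1 \right)}}{R{\left(-18 \right)}} = \frac{17}{8 - -80} + \frac{-9 + 1}{-2} = \frac{17}{8 + 80} - -4 = \frac{17}{88} + 4 = \frac{369}{88}$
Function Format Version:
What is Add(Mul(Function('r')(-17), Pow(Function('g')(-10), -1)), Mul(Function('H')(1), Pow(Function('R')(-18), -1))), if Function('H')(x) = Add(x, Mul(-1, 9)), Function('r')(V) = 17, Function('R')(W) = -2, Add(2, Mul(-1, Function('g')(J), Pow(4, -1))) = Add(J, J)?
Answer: Rational(369, 88) ≈ 4.1932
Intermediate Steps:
Function('g')(J) = Add(8, Mul(-8, J)) (Function('g')(J) = Add(8, Mul(-4, Add(J, J))) = Add(8, Mul(-4, Mul(2, J))) = Add(8, Mul(-8, J)))
Function('H')(x) = Add(-9, x) (Function('H')(x) = Add(x, -9) = Add(-9, x))
Add(Mul(Function('r')(-17), Pow(Function('g')(-10), -1)), Mul(Function('H')(1), Pow(Function('R')(-18), -1))) = Add(Mul(17, Pow(Add(8, Mul(-8, -10)), -1)), Mul(Add(-9, 1), Pow(-2, -1))) = Add(Mul(17, Pow(Add(8, 80), -1)), Mul(-8, Rational(-1, 2))) = Add(Mul(17, Pow(88, -1)), 4) = Add(Mul(17, Rational(1, 88)), 4) = Add(Rational(17, 88), 4) = Rational(369, 88)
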